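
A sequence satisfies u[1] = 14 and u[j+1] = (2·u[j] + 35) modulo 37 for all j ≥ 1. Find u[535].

23

We have u[1] = 14, u[2] = 26, u[3] = 13, u[4] = 24, u[5] = 9, u[6] = 16, u[7] = 30, u[8] = 21, u[9] = 3, u[10] = 4, u[11] = 6, u[12] = 10, u[13] = 18, u[14] = 34, u[15] = 29, u[16] = 19, u[17] = 36, u[18] = 33, u[19] = 27, u[20] = 15, u[21] = 28, u[22] = 17, u[23] = 32, u[24] = 25, u[25] = 11, u[26] = 20, u[27] = 1, u[28] = 0, u[29] = 35, u[30] = 31, u[31] = 23, u[32] = 7, u[33] = 12, u[34] = 22, u[35] = 5, u[36] = 8, u[37] = 14.
Since u[37] = u[1] = 14, the sequence is periodic with period 36.
So u[535] = u[1 + ((535-1) mod 36)] = u[31] = 23.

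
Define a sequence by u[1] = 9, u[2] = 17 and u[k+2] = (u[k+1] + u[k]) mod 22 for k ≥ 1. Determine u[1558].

7

We have u[1] = 9; u[2] = 17; u[3] = 4; u[4] = 21; u[5] = 3; u[6] = 2; u[7] = 5; u[8] = 7; u[9] = 12; u[10] = 19; u[11] = 9; u[12] = 6; u[13] = 15; u[14] = 21; u[15] = 14; u[16] = 13; u[17] = 5; u[18] = 18; u[19] = 1; u[20] = 19; u[21] = 20; u[22] = 17; u[23] = 15; u[24] = 10; u[25] = 3; u[26] = 13; u[27] = 16; u[28] = 7; u[29] = 1; u[30] = 8; u[31] = 9; u[32] = 17.
Since (u[31], u[32]) = (u[1], u[2]) = (9, 17) (two consecutive terms determine the rest), the sequence is periodic with period 30.
So u[1558] = u[1 + ((1558-1) mod 30)] = u[28] = 7.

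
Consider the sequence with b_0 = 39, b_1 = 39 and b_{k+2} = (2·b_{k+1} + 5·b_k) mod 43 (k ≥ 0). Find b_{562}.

Computing terms: b_0 = 39, b_1 = 39, b_2 = 15, b_3 = 10, b_4 = 9, b_5 = 25, b_6 = 9, b_7 = 14, b_8 = 30, b_9 = 1, b_{10} = 23, b_{11} = 8, b_{12} = 2, b_{13} = 1, b_{14} = 12, b_{15} = 29, b_{16} = 32, b_{17} = 37, b_{18} = 19, b_{19} = 8, b_{20} = 25, b_{21} = 4, b_{22} = 4, b_{23} = 28, b_{24} = 33, b_{25} = 34, b_{26} = 18, b_{27} = 34, b_{28} = 29, b_{29} = 13, b_{30} = 42, b_{31} = 20, b_{32} = 35, b_{33} = 41, b_{34} = 42, b_{35} = 31, b_{36} = 14, b_{37} = 11, b_{38} = 6, b_{39} = 24, b_{40} = 35, b_{41} = 18, b_{42} = 39, b_{43} = 39.
Since (b_{42}, b_{43}) = (b_0, b_1) = (39, 39) (two consecutive terms determine the rest), the sequence is periodic with period 42.
So b_{562} = b_{0 + ((562-0) mod 42)} = b_{16} = 32.

32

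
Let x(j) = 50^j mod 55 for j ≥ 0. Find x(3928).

Computing terms: x(0) = 1, x(1) = 50, x(2) = 25, x(3) = 40, x(4) = 20, x(5) = 10, x(6) = 5, x(7) = 30, x(8) = 15, x(9) = 35, x(10) = 45, x(11) = 50.
Since x(11) = x(1) = 50, the sequence is eventually periodic: after a pre-period of length 1 it cycles with period 10.
For j ≥ 1, x(j) depends only on (j - 1) mod 10. (3928 - 1) mod 10 = 7, so x(3928) = x(8) = 15.

15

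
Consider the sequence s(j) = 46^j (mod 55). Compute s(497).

51

s(1) = 46; s(2) = 26; s(3) = 41; s(4) = 16; s(5) = 21; s(6) = 31; s(7) = 51; s(8) = 36; s(9) = 6; s(10) = 1; s(11) = 46.
Since s(11) = s(1) = 46, the sequence is periodic with period 10.
So s(497) = s(1 + ((497-1) mod 10)) = s(7) = 51.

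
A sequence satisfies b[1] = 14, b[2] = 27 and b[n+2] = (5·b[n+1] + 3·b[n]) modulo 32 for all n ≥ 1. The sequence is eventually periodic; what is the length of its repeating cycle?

24

Computing terms: b[1] = 14, b[2] = 27, b[3] = 17, b[4] = 6, b[5] = 17, b[6] = 7, b[7] = 22, b[8] = 3, b[9] = 17, b[10] = 30, b[11] = 9, b[12] = 7, b[13] = 30, b[14] = 11, b[15] = 17, b[16] = 22, b[17] = 1, b[18] = 7, b[19] = 6, b[20] = 19, b[21] = 17, b[22] = 14, b[23] = 25, b[24] = 7, b[25] = 14, b[26] = 27.
Since (b[25], b[26]) = (b[1], b[2]) = (14, 27) (two consecutive terms determine the rest), the sequence is periodic with period 24.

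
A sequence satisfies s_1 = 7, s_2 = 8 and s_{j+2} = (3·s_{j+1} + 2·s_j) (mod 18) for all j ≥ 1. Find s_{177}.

16

Listing terms: s_1 = 7, s_2 = 8, s_3 = 2, s_4 = 4, s_5 = 16, s_6 = 2, s_7 = 2, s_8 = 10, s_9 = 16, s_{10} = 14, s_{11} = 2, s_{12} = 16, s_{13} = 16, s_{14} = 8, s_{15} = 2.
Since (s_{14}, s_{15}) = (s_2, s_3) = (8, 2) (two consecutive terms determine the rest), the sequence is eventually periodic: after a pre-period of length 1 it cycles with period 12.
For j ≥ 2, s_j depends only on (j - 2) mod 12. (177 - 2) mod 12 = 7, so s_{177} = s_9 = 16.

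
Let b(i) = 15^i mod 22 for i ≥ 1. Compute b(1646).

15

Computing terms: b(1) = 15, b(2) = 5, b(3) = 9, b(4) = 3, b(5) = 1, b(6) = 15.
Since b(6) = b(1) = 15, the sequence is periodic with period 5.
So b(1646) = b(1 + ((1646-1) mod 5)) = b(1) = 15.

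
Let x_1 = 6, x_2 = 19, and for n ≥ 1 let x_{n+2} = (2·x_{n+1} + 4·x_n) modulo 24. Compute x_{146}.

x_1 = 6,  x_2 = 19,  x_3 = 14,  x_4 = 8,  x_5 = 0,  x_6 = 8,  x_7 = 16,  x_8 = 16,  x_9 = 0,  x_{10} = 16,  x_{11} = 8,  x_{12} = 8,  x_{13} = 0.
Since (x_{12}, x_{13}) = (x_4, x_5) = (8, 0) (two consecutive terms determine the rest), the sequence is eventually periodic: after a pre-period of length 3 it cycles with period 8.
For n ≥ 4, x_n depends only on (n - 4) mod 8. (146 - 4) mod 8 = 6, so x_{146} = x_{10} = 16.

16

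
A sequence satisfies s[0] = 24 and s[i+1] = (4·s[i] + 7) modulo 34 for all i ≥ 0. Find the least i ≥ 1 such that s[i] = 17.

3

s[0] = 24,  s[1] = 1,  s[2] = 11,  s[3] = 17,  s[4] = 7,  s[5] = 1.
Since s[5] = s[1] = 1, the sequence is eventually periodic: after a pre-period of length 1 it cycles with period 4.
The value 17 first appears (with i ≥ 1) at s[3].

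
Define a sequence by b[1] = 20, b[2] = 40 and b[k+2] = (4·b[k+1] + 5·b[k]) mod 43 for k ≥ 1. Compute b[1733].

35

Computing terms: b[1] = 20, b[2] = 40, b[3] = 2, b[4] = 36, b[5] = 25, b[6] = 22, b[7] = 41, b[8] = 16, b[9] = 11, b[10] = 38, b[11] = 35, b[12] = 29, b[13] = 33, b[14] = 19, b[15] = 26, b[16] = 27, b[17] = 23, b[18] = 12, b[19] = 34, b[20] = 24, b[21] = 8, b[22] = 23, b[23] = 3, b[24] = 41, b[25] = 7, b[26] = 18, b[27] = 21, b[28] = 2, b[29] = 27, b[30] = 32, b[31] = 5, b[32] = 8, b[33] = 14, b[34] = 10, b[35] = 24, b[36] = 17, b[37] = 16, b[38] = 20, b[39] = 31, b[40] = 9, b[41] = 19, b[42] = 35, b[43] = 20, b[44] = 40.
The sequence repeats with period 42.
(1733 - 1) mod 42 = 10, so b[1733] = b[11] = 35.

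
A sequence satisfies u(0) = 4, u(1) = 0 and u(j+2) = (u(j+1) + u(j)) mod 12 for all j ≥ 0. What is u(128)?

4

Computing terms: u(0) = 4; u(1) = 0; u(2) = 4; u(3) = 4; u(4) = 8; u(5) = 0; u(6) = 8; u(7) = 8; u(8) = 4; u(9) = 0.
The sequence repeats with period 8.
(128 - 0) mod 8 = 0, so u(128) = u(0) = 4.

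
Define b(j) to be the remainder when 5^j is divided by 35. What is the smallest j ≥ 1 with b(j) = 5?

We have b(0) = 1, b(1) = 5, b(2) = 25, b(3) = 20, b(4) = 30, b(5) = 10, b(6) = 15, b(7) = 5.
Since b(7) = b(1) = 5, the sequence is eventually periodic: after a pre-period of length 1 it cycles with period 6.
The value 5 first appears (with j ≥ 1) at b(1).

1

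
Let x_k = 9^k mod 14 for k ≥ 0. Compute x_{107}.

11

Listing terms: x_0 = 1; x_1 = 9; x_2 = 11; x_3 = 1.
Since x_3 = x_0 = 1, the sequence is periodic with period 3.
(107 - 0) mod 3 = 2, so x_{107} = x_2 = 11.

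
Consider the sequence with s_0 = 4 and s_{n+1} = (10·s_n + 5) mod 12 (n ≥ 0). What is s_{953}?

11

Listing terms: s_0 = 4, s_1 = 9, s_2 = 11, s_3 = 7, s_4 = 3, s_5 = 11.
Since s_5 = s_2 = 11, the sequence is eventually periodic: after a pre-period of length 2 it cycles with period 3.
For n ≥ 2, s_n depends only on (n - 2) mod 3. (953 - 2) mod 3 = 0, so s_{953} = s_2 = 11.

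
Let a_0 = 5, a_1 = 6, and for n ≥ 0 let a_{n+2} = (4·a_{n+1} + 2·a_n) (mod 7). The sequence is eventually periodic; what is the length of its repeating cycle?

We have a_0 = 5,  a_1 = 6,  a_2 = 6,  a_3 = 1,  a_4 = 2,  a_5 = 3,  a_6 = 2,  a_7 = 0,  a_8 = 4,  a_9 = 2,  a_{10} = 2,  a_{11} = 5,  a_{12} = 3,  a_{13} = 1,  a_{14} = 3,  a_{15} = 0,  a_{16} = 6,  a_{17} = 3,  a_{18} = 3,  a_{19} = 4,  a_{20} = 1,  a_{21} = 5,  a_{22} = 1,  a_{23} = 0,  a_{24} = 2,  a_{25} = 1,  a_{26} = 1,  a_{27} = 6,  a_{28} = 5,  a_{29} = 4,  a_{30} = 5,  a_{31} = 0,  a_{32} = 3,  a_{33} = 5,  a_{34} = 5,  a_{35} = 2,  a_{36} = 4,  a_{37} = 6,  a_{38} = 4,  a_{39} = 0,  a_{40} = 1,  a_{41} = 4,  a_{42} = 4,  a_{43} = 3,  a_{44} = 6,  a_{45} = 2,  a_{46} = 6,  a_{47} = 0,  a_{48} = 5,  a_{49} = 6.
The sequence repeats with period 48.

48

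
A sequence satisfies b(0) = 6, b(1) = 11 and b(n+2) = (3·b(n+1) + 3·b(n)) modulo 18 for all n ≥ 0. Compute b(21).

We have b(0) = 6,  b(1) = 11,  b(2) = 15,  b(3) = 6,  b(4) = 9,  b(5) = 9,  b(6) = 0,  b(7) = 9,  b(8) = 9.
Since (b(7), b(8)) = (b(4), b(5)) = (9, 9) (two consecutive terms determine the rest), the sequence is eventually periodic: after a pre-period of length 4 it cycles with period 3.
For n ≥ 4, b(n) depends only on (n - 4) mod 3. (21 - 4) mod 3 = 2, so b(21) = b(6) = 0.

0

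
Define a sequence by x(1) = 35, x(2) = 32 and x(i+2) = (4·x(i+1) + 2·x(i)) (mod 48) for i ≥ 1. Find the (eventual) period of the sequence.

6

Listing terms: x(1) = 35, x(2) = 32, x(3) = 6, x(4) = 40, x(5) = 28, x(6) = 0, x(7) = 8, x(8) = 32, x(9) = 0, x(10) = 16, x(11) = 16, x(12) = 0, x(13) = 32, x(14) = 32, x(15) = 0.
Since (x(14), x(15)) = (x(8), x(9)) = (32, 0) (two consecutive terms determine the rest), the sequence is eventually periodic: after a pre-period of length 7 it cycles with period 6.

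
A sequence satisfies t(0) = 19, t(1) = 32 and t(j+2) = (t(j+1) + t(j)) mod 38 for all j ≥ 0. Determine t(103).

Computing terms: t(0) = 19, t(1) = 32, t(2) = 13, t(3) = 7, t(4) = 20, t(5) = 27, t(6) = 9, t(7) = 36, t(8) = 7, t(9) = 5, t(10) = 12, t(11) = 17, t(12) = 29, t(13) = 8, t(14) = 37, t(15) = 7, t(16) = 6, t(17) = 13, t(18) = 19, t(19) = 32.
The sequence repeats with period 18.
(103 - 0) mod 18 = 13, so t(103) = t(13) = 8.

8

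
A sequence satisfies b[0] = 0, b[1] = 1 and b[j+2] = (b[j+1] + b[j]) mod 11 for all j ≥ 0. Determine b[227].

Computing terms: b[0] = 0,  b[1] = 1,  b[2] = 1,  b[3] = 2,  b[4] = 3,  b[5] = 5,  b[6] = 8,  b[7] = 2,  b[8] = 10,  b[9] = 1,  b[10] = 0,  b[11] = 1.
Since (b[10], b[11]) = (b[0], b[1]) = (0, 1) (two consecutive terms determine the rest), the sequence is periodic with period 10.
(227 - 0) mod 10 = 7, so b[227] = b[7] = 2.

2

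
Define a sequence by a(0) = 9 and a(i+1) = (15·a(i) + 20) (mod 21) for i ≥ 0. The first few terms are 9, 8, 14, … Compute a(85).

Computing terms: a(0) = 9, a(1) = 8, a(2) = 14, a(3) = 20, a(4) = 5, a(5) = 11, a(6) = 17, a(7) = 2, a(8) = 8.
Since a(8) = a(1) = 8, the sequence is eventually periodic: after a pre-period of length 1 it cycles with period 7.
For i ≥ 1, a(i) depends only on (i - 1) mod 7. (85 - 1) mod 7 = 0, so a(85) = a(1) = 8.

8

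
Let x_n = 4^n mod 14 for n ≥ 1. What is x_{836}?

2

x_1 = 4; x_2 = 2; x_3 = 8; x_4 = 4.
Since x_4 = x_1 = 4, the sequence is periodic with period 3.
So x_{836} = x_{1 + ((836-1) mod 3)} = x_2 = 2.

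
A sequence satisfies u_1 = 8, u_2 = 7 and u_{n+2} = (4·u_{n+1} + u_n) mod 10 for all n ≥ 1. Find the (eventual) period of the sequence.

20

Listing terms: u_1 = 8; u_2 = 7; u_3 = 6; u_4 = 1; u_5 = 0; u_6 = 1; u_7 = 4; u_8 = 7; u_9 = 2; u_{10} = 5; u_{11} = 2; u_{12} = 3; u_{13} = 4; u_{14} = 9; u_{15} = 0; u_{16} = 9; u_{17} = 6; u_{18} = 3; u_{19} = 8; u_{20} = 5; u_{21} = 8; u_{22} = 7.
The sequence repeats with period 20.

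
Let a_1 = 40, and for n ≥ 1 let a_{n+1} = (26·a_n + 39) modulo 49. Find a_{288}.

Computing terms: a_1 = 40,  a_2 = 1,  a_3 = 16,  a_4 = 14,  a_5 = 11,  a_6 = 31,  a_7 = 12,  a_8 = 8,  a_9 = 2,  a_{10} = 42,  a_{11} = 4,  a_{12} = 45,  a_{13} = 33,  a_{14} = 15,  a_{15} = 37,  a_{16} = 21,  a_{17} = 46,  a_{18} = 10,  a_{19} = 5,  a_{20} = 22,  a_{21} = 23,  a_{22} = 0,  a_{23} = 39,  a_{24} = 24,  a_{25} = 26,  a_{26} = 29,  a_{27} = 9,  a_{28} = 28,  a_{29} = 32,  a_{30} = 38,  a_{31} = 47,  a_{32} = 36,  a_{33} = 44,  a_{34} = 7,  a_{35} = 25,  a_{36} = 3,  a_{37} = 19,  a_{38} = 43,  a_{39} = 30,  a_{40} = 35,  a_{41} = 18,  a_{42} = 17,  a_{43} = 40.
The sequence repeats with period 42.
So a_{288} = a_{1 + ((288-1) mod 42)} = a_{36} = 3.

3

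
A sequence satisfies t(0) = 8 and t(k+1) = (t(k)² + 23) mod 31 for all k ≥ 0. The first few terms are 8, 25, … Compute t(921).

30

Listing terms: t(0) = 8, t(1) = 25, t(2) = 28, t(3) = 1, t(4) = 24, t(5) = 10, t(6) = 30, t(7) = 24.
Since t(7) = t(4) = 24, the sequence is eventually periodic: after a pre-period of length 4 it cycles with period 3.
For k ≥ 4, t(k) depends only on (k - 4) mod 3. (921 - 4) mod 3 = 2, so t(921) = t(6) = 30.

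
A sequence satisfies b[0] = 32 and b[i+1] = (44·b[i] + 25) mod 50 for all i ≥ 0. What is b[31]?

b[0] = 32, b[1] = 33, b[2] = 27, b[3] = 13, b[4] = 47, b[5] = 43, b[6] = 17, b[7] = 23, b[8] = 37, b[9] = 3, b[10] = 7, b[11] = 33.
Since b[11] = b[1] = 33, the sequence is eventually periodic: after a pre-period of length 1 it cycles with period 10.
For i ≥ 1, b[i] depends only on (i - 1) mod 10. (31 - 1) mod 10 = 0, so b[31] = b[1] = 33.

33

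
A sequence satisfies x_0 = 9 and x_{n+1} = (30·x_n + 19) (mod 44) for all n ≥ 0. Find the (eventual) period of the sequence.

We have x_0 = 9,  x_1 = 25,  x_2 = 21,  x_3 = 33,  x_4 = 41,  x_5 = 17,  x_6 = 1,  x_7 = 5,  x_8 = 37,  x_9 = 29,  x_{10} = 9.
Since x_{10} = x_0 = 9, the sequence is periodic with period 10.

10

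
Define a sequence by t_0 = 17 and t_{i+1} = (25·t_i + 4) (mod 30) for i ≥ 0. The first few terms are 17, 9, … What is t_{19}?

We have t_0 = 17; t_1 = 9; t_2 = 19; t_3 = 29; t_4 = 9.
Since t_4 = t_1 = 9, the sequence is eventually periodic: after a pre-period of length 1 it cycles with period 3.
For i ≥ 1, t_i depends only on (i - 1) mod 3. (19 - 1) mod 3 = 0, so t_{19} = t_1 = 9.

9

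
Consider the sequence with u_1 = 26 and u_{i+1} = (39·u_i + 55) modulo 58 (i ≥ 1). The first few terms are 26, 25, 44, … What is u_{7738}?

u_1 = 26, u_2 = 25, u_3 = 44, u_4 = 31, u_5 = 46, u_6 = 51, u_7 = 14, u_8 = 21, u_9 = 4, u_{10} = 37, u_{11} = 48, u_{12} = 13, u_{13} = 40, u_{14} = 49, u_{15} = 52, u_{16} = 53, u_{17} = 34, u_{18} = 47, u_{19} = 32, u_{20} = 27, u_{21} = 6, u_{22} = 57, u_{23} = 16, u_{24} = 41, u_{25} = 30, u_{26} = 7, u_{27} = 38, u_{28} = 29, u_{29} = 26.
Since u_{29} = u_1 = 26, the sequence is periodic with period 28.
So u_{7738} = u_{1 + ((7738-1) mod 28)} = u_{10} = 37.

37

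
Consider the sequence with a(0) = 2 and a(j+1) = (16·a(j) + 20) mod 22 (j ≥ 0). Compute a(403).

12

a(0) = 2,  a(1) = 8,  a(2) = 16,  a(3) = 12,  a(4) = 14,  a(5) = 2.
Since a(5) = a(0) = 2, the sequence is periodic with period 5.
So a(403) = a(0 + ((403-0) mod 5)) = a(3) = 12.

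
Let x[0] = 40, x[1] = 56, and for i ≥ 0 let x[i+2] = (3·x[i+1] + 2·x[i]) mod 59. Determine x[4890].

We have x[0] = 40,  x[1] = 56,  x[2] = 12,  x[3] = 30,  x[4] = 55,  x[5] = 48,  x[6] = 18,  x[7] = 32,  x[8] = 14,  x[9] = 47,  x[10] = 51,  x[11] = 11,  x[12] = 17,  x[13] = 14,  x[14] = 17,  x[15] = 20,  x[16] = 35,  x[17] = 27,  x[18] = 33,  x[19] = 35,  x[20] = 53,  x[21] = 52,  x[22] = 26,  x[23] = 5,  x[24] = 8,  x[25] = 34,  x[26] = 0,  x[27] = 9,  x[28] = 27,  x[29] = 40,  x[30] = 56.
The sequence repeats with period 29.
So x[4890] = x[0 + ((4890-0) mod 29)] = x[18] = 33.

33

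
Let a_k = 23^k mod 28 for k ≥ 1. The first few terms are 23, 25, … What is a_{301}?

23

Computing terms: a_1 = 23, a_2 = 25, a_3 = 15, a_4 = 9, a_5 = 11, a_6 = 1, a_7 = 23.
The sequence repeats with period 6.
So a_{301} = a_{1 + ((301-1) mod 6)} = a_1 = 23.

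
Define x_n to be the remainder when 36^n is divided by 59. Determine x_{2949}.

We have x_1 = 36; x_2 = 57; x_3 = 46; x_4 = 4; x_5 = 26; x_6 = 51; x_7 = 7; x_8 = 16; x_9 = 45; x_{10} = 27; x_{11} = 28; x_{12} = 5; x_{13} = 3; x_{14} = 49; x_{15} = 53; x_{16} = 20; x_{17} = 12; x_{18} = 19; x_{19} = 35; x_{20} = 21; x_{21} = 48; x_{22} = 17; x_{23} = 22; x_{24} = 25; x_{25} = 15; x_{26} = 9; x_{27} = 29; x_{28} = 41; x_{29} = 1; x_{30} = 36.
Since x_{30} = x_1 = 36, the sequence is periodic with period 29.
(2949 - 1) mod 29 = 19, so x_{2949} = x_{20} = 21.

21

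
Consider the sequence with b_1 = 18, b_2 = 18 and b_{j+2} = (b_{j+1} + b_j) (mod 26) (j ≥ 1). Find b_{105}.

0

We have b_1 = 18; b_2 = 18; b_3 = 10; b_4 = 2; b_5 = 12; b_6 = 14; b_7 = 0; b_8 = 14; b_9 = 14; b_{10} = 2; b_{11} = 16; b_{12} = 18; b_{13} = 8; b_{14} = 0; b_{15} = 8; b_{16} = 8; b_{17} = 16; b_{18} = 24; b_{19} = 14; b_{20} = 12; b_{21} = 0; b_{22} = 12; b_{23} = 12; b_{24} = 24; b_{25} = 10; b_{26} = 8; b_{27} = 18; b_{28} = 0; b_{29} = 18; b_{30} = 18.
The sequence repeats with period 28.
(105 - 1) mod 28 = 20, so b_{105} = b_{21} = 0.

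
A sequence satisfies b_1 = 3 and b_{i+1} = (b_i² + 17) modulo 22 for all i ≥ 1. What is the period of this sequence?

10

b_1 = 3,  b_2 = 4,  b_3 = 11,  b_4 = 6,  b_5 = 9,  b_6 = 10,  b_7 = 7,  b_8 = 0,  b_9 = 17,  b_{10} = 20,  b_{11} = 21,  b_{12} = 18,  b_{13} = 11.
Since b_{13} = b_3 = 11, the sequence is eventually periodic: after a pre-period of length 2 it cycles with period 10.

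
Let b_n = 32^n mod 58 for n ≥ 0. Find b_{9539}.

18

Listing terms: b_0 = 1,  b_1 = 32,  b_2 = 38,  b_3 = 56,  b_4 = 52,  b_5 = 40,  b_6 = 4,  b_7 = 12,  b_8 = 36,  b_9 = 50,  b_{10} = 34,  b_{11} = 44,  b_{12} = 16,  b_{13} = 48,  b_{14} = 28,  b_{15} = 26,  b_{16} = 20,  b_{17} = 2,  b_{18} = 6,  b_{19} = 18,  b_{20} = 54,  b_{21} = 46,  b_{22} = 22,  b_{23} = 8,  b_{24} = 24,  b_{25} = 14,  b_{26} = 42,  b_{27} = 10,  b_{28} = 30,  b_{29} = 32.
Since b_{29} = b_1 = 32, the sequence is eventually periodic: after a pre-period of length 1 it cycles with period 28.
For n ≥ 1, b_n depends only on (n - 1) mod 28. (9539 - 1) mod 28 = 18, so b_{9539} = b_{19} = 18.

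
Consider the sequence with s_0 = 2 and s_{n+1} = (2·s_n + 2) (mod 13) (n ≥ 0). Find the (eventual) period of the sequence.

s_0 = 2; s_1 = 6; s_2 = 1; s_3 = 4; s_4 = 10; s_5 = 9; s_6 = 7; s_7 = 3; s_8 = 8; s_9 = 5; s_{10} = 12; s_{11} = 0; s_{12} = 2.
The sequence repeats with period 12.

12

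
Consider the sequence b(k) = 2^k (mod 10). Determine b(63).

8

Listing terms: b(0) = 1; b(1) = 2; b(2) = 4; b(3) = 8; b(4) = 6; b(5) = 2.
Since b(5) = b(1) = 2, the sequence is eventually periodic: after a pre-period of length 1 it cycles with period 4.
For k ≥ 1, b(k) depends only on (k - 1) mod 4. (63 - 1) mod 4 = 2, so b(63) = b(3) = 8.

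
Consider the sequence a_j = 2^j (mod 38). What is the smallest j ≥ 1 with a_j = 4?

Listing terms: a_0 = 1; a_1 = 2; a_2 = 4; a_3 = 8; a_4 = 16; a_5 = 32; a_6 = 26; a_7 = 14; a_8 = 28; a_9 = 18; a_{10} = 36; a_{11} = 34; a_{12} = 30; a_{13} = 22; a_{14} = 6; a_{15} = 12; a_{16} = 24; a_{17} = 10; a_{18} = 20; a_{19} = 2.
Since a_{19} = a_1 = 2, the sequence is eventually periodic: after a pre-period of length 1 it cycles with period 18.
The value 4 first appears (with j ≥ 1) at a_2.

2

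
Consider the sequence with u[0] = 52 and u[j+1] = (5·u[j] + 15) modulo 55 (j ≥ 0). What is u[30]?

Computing terms: u[0] = 52, u[1] = 0, u[2] = 15, u[3] = 35, u[4] = 25, u[5] = 30, u[6] = 0.
Since u[6] = u[1] = 0, the sequence is eventually periodic: after a pre-period of length 1 it cycles with period 5.
For j ≥ 1, u[j] depends only on (j - 1) mod 5. (30 - 1) mod 5 = 4, so u[30] = u[5] = 30.

30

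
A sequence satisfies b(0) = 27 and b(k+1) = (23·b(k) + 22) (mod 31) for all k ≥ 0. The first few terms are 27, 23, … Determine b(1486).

We have b(0) = 27,  b(1) = 23,  b(2) = 24,  b(3) = 16,  b(4) = 18,  b(5) = 2,  b(6) = 6,  b(7) = 5,  b(8) = 13,  b(9) = 11,  b(10) = 27.
Since b(10) = b(0) = 27, the sequence is periodic with period 10.
So b(1486) = b(0 + ((1486-0) mod 10)) = b(6) = 6.

6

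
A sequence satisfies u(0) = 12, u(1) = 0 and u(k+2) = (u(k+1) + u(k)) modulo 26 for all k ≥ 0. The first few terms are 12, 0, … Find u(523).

u(0) = 12, u(1) = 0, u(2) = 12, u(3) = 12, u(4) = 24, u(5) = 10, u(6) = 8, u(7) = 18, u(8) = 0, u(9) = 18, u(10) = 18, u(11) = 10, u(12) = 2, u(13) = 12, u(14) = 14, u(15) = 0, u(16) = 14, u(17) = 14, u(18) = 2, u(19) = 16, u(20) = 18, u(21) = 8, u(22) = 0, u(23) = 8, u(24) = 8, u(25) = 16, u(26) = 24, u(27) = 14, u(28) = 12, u(29) = 0.
The sequence repeats with period 28.
So u(523) = u(0 + ((523-0) mod 28)) = u(19) = 16.

16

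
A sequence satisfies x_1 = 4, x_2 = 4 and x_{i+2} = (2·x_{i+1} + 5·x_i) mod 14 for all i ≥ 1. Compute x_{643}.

Computing terms: x_1 = 4,  x_2 = 4,  x_3 = 0,  x_4 = 6,  x_5 = 12,  x_6 = 12,  x_7 = 0,  x_8 = 4,  x_9 = 8,  x_{10} = 8,  x_{11} = 0,  x_{12} = 12,  x_{13} = 10,  x_{14} = 10,  x_{15} = 0,  x_{16} = 8,  x_{17} = 2,  x_{18} = 2,  x_{19} = 0,  x_{20} = 10,  x_{21} = 6,  x_{22} = 6,  x_{23} = 0,  x_{24} = 2,  x_{25} = 4,  x_{26} = 4.
Since (x_{25}, x_{26}) = (x_1, x_2) = (4, 4) (two consecutive terms determine the rest), the sequence is periodic with period 24.
(643 - 1) mod 24 = 18, so x_{643} = x_{19} = 0.

0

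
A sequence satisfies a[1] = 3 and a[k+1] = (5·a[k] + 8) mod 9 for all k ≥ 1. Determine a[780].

We have a[1] = 3, a[2] = 5, a[3] = 6, a[4] = 2, a[5] = 0, a[6] = 8, a[7] = 3.
The sequence repeats with period 6.
(780 - 1) mod 6 = 5, so a[780] = a[6] = 8.

8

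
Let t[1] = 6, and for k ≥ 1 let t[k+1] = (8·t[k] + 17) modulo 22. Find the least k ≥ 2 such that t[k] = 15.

We have t[1] = 6; t[2] = 21; t[3] = 9; t[4] = 1; t[5] = 3; t[6] = 19; t[7] = 15; t[8] = 5; t[9] = 13; t[10] = 11; t[11] = 17; t[12] = 21.
Since t[12] = t[2] = 21, the sequence is eventually periodic: after a pre-period of length 1 it cycles with period 10.
The value 15 first appears (with k ≥ 2) at t[7].

7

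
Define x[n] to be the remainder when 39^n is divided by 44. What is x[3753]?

x[0] = 1, x[1] = 39, x[2] = 25, x[3] = 7, x[4] = 9, x[5] = 43, x[6] = 5, x[7] = 19, x[8] = 37, x[9] = 35, x[10] = 1.
The sequence repeats with period 10.
(3753 - 0) mod 10 = 3, so x[3753] = x[3] = 7.

7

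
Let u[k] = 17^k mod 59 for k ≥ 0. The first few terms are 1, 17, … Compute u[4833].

5

u[0] = 1, u[1] = 17, u[2] = 53, u[3] = 16, u[4] = 36, u[5] = 22, u[6] = 20, u[7] = 45, u[8] = 57, u[9] = 25, u[10] = 12, u[11] = 27, u[12] = 46, u[13] = 15, u[14] = 19, u[15] = 28, u[16] = 4, u[17] = 9, u[18] = 35, u[19] = 5, u[20] = 26, u[21] = 29, u[22] = 21, u[23] = 3, u[24] = 51, u[25] = 41, u[26] = 48, u[27] = 49, u[28] = 7, u[29] = 1.
Since u[29] = u[0] = 1, the sequence is periodic with period 29.
So u[4833] = u[0 + ((4833-0) mod 29)] = u[19] = 5.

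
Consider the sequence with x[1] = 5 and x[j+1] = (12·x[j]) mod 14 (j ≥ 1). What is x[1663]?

12

Listing terms: x[1] = 5,  x[2] = 4,  x[3] = 6,  x[4] = 2,  x[5] = 10,  x[6] = 8,  x[7] = 12,  x[8] = 4.
Since x[8] = x[2] = 4, the sequence is eventually periodic: after a pre-period of length 1 it cycles with period 6.
For j ≥ 2, x[j] depends only on (j - 2) mod 6. (1663 - 2) mod 6 = 5, so x[1663] = x[7] = 12.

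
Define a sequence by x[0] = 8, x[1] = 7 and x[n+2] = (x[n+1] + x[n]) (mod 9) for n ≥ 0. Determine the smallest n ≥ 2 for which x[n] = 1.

4

We have x[0] = 8; x[1] = 7; x[2] = 6; x[3] = 4; x[4] = 1; x[5] = 5; x[6] = 6; x[7] = 2; x[8] = 8; x[9] = 1; x[10] = 0; x[11] = 1; x[12] = 1; x[13] = 2; x[14] = 3; x[15] = 5; x[16] = 8; x[17] = 4; x[18] = 3; x[19] = 7; x[20] = 1; x[21] = 8; x[22] = 0; x[23] = 8; x[24] = 8; x[25] = 7.
Since (x[24], x[25]) = (x[0], x[1]) = (8, 7) (two consecutive terms determine the rest), the sequence is periodic with period 24.
The value 1 first appears (with n ≥ 2) at x[4].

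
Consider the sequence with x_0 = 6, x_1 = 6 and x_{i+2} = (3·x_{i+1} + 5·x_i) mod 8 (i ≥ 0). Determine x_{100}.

Computing terms: x_0 = 6; x_1 = 6; x_2 = 0; x_3 = 6; x_4 = 2; x_5 = 4; x_6 = 6; x_7 = 6.
The sequence repeats with period 6.
So x_{100} = x_{0 + ((100-0) mod 6)} = x_4 = 2.

2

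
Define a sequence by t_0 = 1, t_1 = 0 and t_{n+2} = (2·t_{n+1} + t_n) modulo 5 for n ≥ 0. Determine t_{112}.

0

Computing terms: t_0 = 1,  t_1 = 0,  t_2 = 1,  t_3 = 2,  t_4 = 0,  t_5 = 2,  t_6 = 4,  t_7 = 0,  t_8 = 4,  t_9 = 3,  t_{10} = 0,  t_{11} = 3,  t_{12} = 1,  t_{13} = 0.
Since (t_{12}, t_{13}) = (t_0, t_1) = (1, 0) (two consecutive terms determine the rest), the sequence is periodic with period 12.
(112 - 0) mod 12 = 4, so t_{112} = t_4 = 0.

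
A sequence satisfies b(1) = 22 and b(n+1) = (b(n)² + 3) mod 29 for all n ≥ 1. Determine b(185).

We have b(1) = 22; b(2) = 23; b(3) = 10; b(4) = 16; b(5) = 27; b(6) = 7; b(7) = 23.
Since b(7) = b(2) = 23, the sequence is eventually periodic: after a pre-period of length 1 it cycles with period 5.
For n ≥ 2, b(n) depends only on (n - 2) mod 5. (185 - 2) mod 5 = 3, so b(185) = b(5) = 27.

27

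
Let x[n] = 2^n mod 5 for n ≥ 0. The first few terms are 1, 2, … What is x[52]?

Listing terms: x[0] = 1; x[1] = 2; x[2] = 4; x[3] = 3; x[4] = 1.
The sequence repeats with period 4.
(52 - 0) mod 4 = 0, so x[52] = x[0] = 1.

1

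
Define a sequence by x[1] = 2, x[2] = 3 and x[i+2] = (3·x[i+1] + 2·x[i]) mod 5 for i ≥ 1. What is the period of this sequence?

We have x[1] = 2,  x[2] = 3,  x[3] = 3,  x[4] = 0,  x[5] = 1,  x[6] = 3,  x[7] = 1,  x[8] = 4,  x[9] = 4,  x[10] = 0,  x[11] = 3,  x[12] = 4,  x[13] = 3,  x[14] = 2,  x[15] = 2,  x[16] = 0,  x[17] = 4,  x[18] = 2,  x[19] = 4,  x[20] = 1,  x[21] = 1,  x[22] = 0,  x[23] = 2,  x[24] = 1,  x[25] = 2,  x[26] = 3.
The sequence repeats with period 24.

24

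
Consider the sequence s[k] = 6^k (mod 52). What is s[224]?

16

Computing terms: s[1] = 6, s[2] = 36, s[3] = 8, s[4] = 48, s[5] = 28, s[6] = 12, s[7] = 20, s[8] = 16, s[9] = 44, s[10] = 4, s[11] = 24, s[12] = 40, s[13] = 32, s[14] = 36.
Since s[14] = s[2] = 36, the sequence is eventually periodic: after a pre-period of length 1 it cycles with period 12.
For k ≥ 2, s[k] depends only on (k - 2) mod 12. (224 - 2) mod 12 = 6, so s[224] = s[8] = 16.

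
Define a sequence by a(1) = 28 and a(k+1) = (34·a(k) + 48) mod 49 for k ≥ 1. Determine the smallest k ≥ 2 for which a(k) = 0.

a(1) = 28, a(2) = 20, a(3) = 42, a(4) = 6, a(5) = 7, a(6) = 41, a(7) = 21, a(8) = 27, a(9) = 35, a(10) = 13, a(11) = 0, a(12) = 48, a(13) = 14, a(14) = 34, a(15) = 28.
The sequence repeats with period 14.
The value 0 first appears (with k ≥ 2) at a(11).

11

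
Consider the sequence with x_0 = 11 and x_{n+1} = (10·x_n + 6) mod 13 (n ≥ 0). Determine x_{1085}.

We have x_0 = 11; x_1 = 12; x_2 = 9; x_3 = 5; x_4 = 4; x_5 = 7; x_6 = 11.
Since x_6 = x_0 = 11, the sequence is periodic with period 6.
(1085 - 0) mod 6 = 5, so x_{1085} = x_5 = 7.

7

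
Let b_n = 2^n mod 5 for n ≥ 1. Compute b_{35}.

Computing terms: b_1 = 2, b_2 = 4, b_3 = 3, b_4 = 1, b_5 = 2.
The sequence repeats with period 4.
(35 - 1) mod 4 = 2, so b_{35} = b_3 = 3.

3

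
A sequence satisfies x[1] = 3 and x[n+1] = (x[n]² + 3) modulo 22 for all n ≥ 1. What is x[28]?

Listing terms: x[1] = 3, x[2] = 12, x[3] = 15, x[4] = 8, x[5] = 1, x[6] = 4, x[7] = 19, x[8] = 12.
Since x[8] = x[2] = 12, the sequence is eventually periodic: after a pre-period of length 1 it cycles with period 6.
For n ≥ 2, x[n] depends only on (n - 2) mod 6. (28 - 2) mod 6 = 2, so x[28] = x[4] = 8.

8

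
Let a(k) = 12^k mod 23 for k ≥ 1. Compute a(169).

13

Listing terms: a(1) = 12,  a(2) = 6,  a(3) = 3,  a(4) = 13,  a(5) = 18,  a(6) = 9,  a(7) = 16,  a(8) = 8,  a(9) = 4,  a(10) = 2,  a(11) = 1,  a(12) = 12.
Since a(12) = a(1) = 12, the sequence is periodic with period 11.
(169 - 1) mod 11 = 3, so a(169) = a(4) = 13.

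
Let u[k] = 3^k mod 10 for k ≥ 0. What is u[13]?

u[0] = 1,  u[1] = 3,  u[2] = 9,  u[3] = 7,  u[4] = 1.
The sequence repeats with period 4.
(13 - 0) mod 4 = 1, so u[13] = u[1] = 3.

3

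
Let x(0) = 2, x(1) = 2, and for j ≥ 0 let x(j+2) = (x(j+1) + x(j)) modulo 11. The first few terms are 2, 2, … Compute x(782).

4

Computing terms: x(0) = 2, x(1) = 2, x(2) = 4, x(3) = 6, x(4) = 10, x(5) = 5, x(6) = 4, x(7) = 9, x(8) = 2, x(9) = 0, x(10) = 2, x(11) = 2.
Since (x(10), x(11)) = (x(0), x(1)) = (2, 2) (two consecutive terms determine the rest), the sequence is periodic with period 10.
So x(782) = x(0 + ((782-0) mod 10)) = x(2) = 4.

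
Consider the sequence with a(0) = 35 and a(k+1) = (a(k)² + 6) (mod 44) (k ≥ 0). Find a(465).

Listing terms: a(0) = 35; a(1) = 43; a(2) = 7; a(3) = 11; a(4) = 39; a(5) = 31; a(6) = 43.
Since a(6) = a(1) = 43, the sequence is eventually periodic: after a pre-period of length 1 it cycles with period 5.
For k ≥ 1, a(k) depends only on (k - 1) mod 5. (465 - 1) mod 5 = 4, so a(465) = a(5) = 31.

31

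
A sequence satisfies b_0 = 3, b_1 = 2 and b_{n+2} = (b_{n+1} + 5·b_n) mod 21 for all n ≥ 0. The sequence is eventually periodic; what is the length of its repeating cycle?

42

Computing terms: b_0 = 3, b_1 = 2, b_2 = 17, b_3 = 6, b_4 = 7, b_5 = 16, b_6 = 9, b_7 = 5, b_8 = 8, b_9 = 12, b_{10} = 10, b_{11} = 7, b_{12} = 15, b_{13} = 8, b_{14} = 20, b_{15} = 18, b_{16} = 13, b_{17} = 19, b_{18} = 0, b_{19} = 11, b_{20} = 11, b_{21} = 3, b_{22} = 16, b_{23} = 10, b_{24} = 6, b_{25} = 14, b_{26} = 2, b_{27} = 9, b_{28} = 19, b_{29} = 1, b_{30} = 12, b_{31} = 17, b_{32} = 14, b_{33} = 15, b_{34} = 1, b_{35} = 13, b_{36} = 18, b_{37} = 20, b_{38} = 5, b_{39} = 0, b_{40} = 4, b_{41} = 4, b_{42} = 3, b_{43} = 2.
Since (b_{42}, b_{43}) = (b_0, b_1) = (3, 2) (two consecutive terms determine the rest), the sequence is periodic with period 42.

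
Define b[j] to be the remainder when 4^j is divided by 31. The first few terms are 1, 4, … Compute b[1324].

Listing terms: b[0] = 1, b[1] = 4, b[2] = 16, b[3] = 2, b[4] = 8, b[5] = 1.
The sequence repeats with period 5.
So b[1324] = b[0 + ((1324-0) mod 5)] = b[4] = 8.

8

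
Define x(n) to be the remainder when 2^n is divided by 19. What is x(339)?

12

x(0) = 1; x(1) = 2; x(2) = 4; x(3) = 8; x(4) = 16; x(5) = 13; x(6) = 7; x(7) = 14; x(8) = 9; x(9) = 18; x(10) = 17; x(11) = 15; x(12) = 11; x(13) = 3; x(14) = 6; x(15) = 12; x(16) = 5; x(17) = 10; x(18) = 1.
Since x(18) = x(0) = 1, the sequence is periodic with period 18.
So x(339) = x(0 + ((339-0) mod 18)) = x(15) = 12.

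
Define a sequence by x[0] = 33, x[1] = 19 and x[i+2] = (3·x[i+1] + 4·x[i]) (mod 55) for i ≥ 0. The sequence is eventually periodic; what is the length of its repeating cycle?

We have x[0] = 33, x[1] = 19, x[2] = 24, x[3] = 38, x[4] = 45, x[5] = 12, x[6] = 51, x[7] = 36, x[8] = 37, x[9] = 35, x[10] = 33, x[11] = 19.
Since (x[10], x[11]) = (x[0], x[1]) = (33, 19) (two consecutive terms determine the rest), the sequence is periodic with period 10.

10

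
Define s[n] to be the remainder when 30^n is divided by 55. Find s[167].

35

s[0] = 1,  s[1] = 30,  s[2] = 20,  s[3] = 50,  s[4] = 15,  s[5] = 10,  s[6] = 25,  s[7] = 35,  s[8] = 5,  s[9] = 40,  s[10] = 45,  s[11] = 30.
Since s[11] = s[1] = 30, the sequence is eventually periodic: after a pre-period of length 1 it cycles with period 10.
For n ≥ 1, s[n] depends only on (n - 1) mod 10. (167 - 1) mod 10 = 6, so s[167] = s[7] = 35.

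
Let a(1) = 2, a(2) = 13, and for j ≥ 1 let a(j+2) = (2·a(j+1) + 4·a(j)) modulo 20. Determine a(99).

Listing terms: a(1) = 2; a(2) = 13; a(3) = 14; a(4) = 0; a(5) = 16; a(6) = 12; a(7) = 8; a(8) = 4; a(9) = 0; a(10) = 16.
Since (a(9), a(10)) = (a(4), a(5)) = (0, 16) (two consecutive terms determine the rest), the sequence is eventually periodic: after a pre-period of length 3 it cycles with period 5.
For j ≥ 4, a(j) depends only on (j - 4) mod 5. (99 - 4) mod 5 = 0, so a(99) = a(4) = 0.

0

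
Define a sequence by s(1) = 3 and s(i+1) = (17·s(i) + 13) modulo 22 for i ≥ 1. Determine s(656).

We have s(1) = 3; s(2) = 20; s(3) = 1; s(4) = 8; s(5) = 17; s(6) = 16; s(7) = 21; s(8) = 18; s(9) = 11; s(10) = 2; s(11) = 3.
Since s(11) = s(1) = 3, the sequence is periodic with period 10.
So s(656) = s(1 + ((656-1) mod 10)) = s(6) = 16.

16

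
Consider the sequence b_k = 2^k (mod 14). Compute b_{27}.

b_1 = 2, b_2 = 4, b_3 = 8, b_4 = 2.
The sequence repeats with period 3.
So b_{27} = b_{1 + ((27-1) mod 3)} = b_3 = 8.

8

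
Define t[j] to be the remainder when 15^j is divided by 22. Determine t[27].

Listing terms: t[0] = 1; t[1] = 15; t[2] = 5; t[3] = 9; t[4] = 3; t[5] = 1.
Since t[5] = t[0] = 1, the sequence is periodic with period 5.
So t[27] = t[0 + ((27-0) mod 5)] = t[2] = 5.

5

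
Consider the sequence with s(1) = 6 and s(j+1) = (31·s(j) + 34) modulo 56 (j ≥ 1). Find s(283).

6

Listing terms: s(1) = 6, s(2) = 52, s(3) = 22, s(4) = 44, s(5) = 54, s(6) = 28, s(7) = 6.
Since s(7) = s(1) = 6, the sequence is periodic with period 6.
(283 - 1) mod 6 = 0, so s(283) = s(1) = 6.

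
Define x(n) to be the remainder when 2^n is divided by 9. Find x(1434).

Computing terms: x(0) = 1, x(1) = 2, x(2) = 4, x(3) = 8, x(4) = 7, x(5) = 5, x(6) = 1.
The sequence repeats with period 6.
So x(1434) = x(0 + ((1434-0) mod 6)) = x(0) = 1.

1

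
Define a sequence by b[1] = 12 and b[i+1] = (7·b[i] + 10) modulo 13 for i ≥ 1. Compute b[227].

b[1] = 12, b[2] = 3, b[3] = 5, b[4] = 6, b[5] = 0, b[6] = 10, b[7] = 2, b[8] = 11, b[9] = 9, b[10] = 8, b[11] = 1, b[12] = 4, b[13] = 12.
The sequence repeats with period 12.
(227 - 1) mod 12 = 10, so b[227] = b[11] = 1.

1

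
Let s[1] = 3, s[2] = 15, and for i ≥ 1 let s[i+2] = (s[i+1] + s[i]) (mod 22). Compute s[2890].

1

s[1] = 3,  s[2] = 15,  s[3] = 18,  s[4] = 11,  s[5] = 7,  s[6] = 18,  s[7] = 3,  s[8] = 21,  s[9] = 2,  s[10] = 1,  s[11] = 3,  s[12] = 4,  s[13] = 7,  s[14] = 11,  s[15] = 18,  s[16] = 7,  s[17] = 3,  s[18] = 10,  s[19] = 13,  s[20] = 1,  s[21] = 14,  s[22] = 15,  s[23] = 7,  s[24] = 0,  s[25] = 7,  s[26] = 7,  s[27] = 14,  s[28] = 21,  s[29] = 13,  s[30] = 12,  s[31] = 3,  s[32] = 15.
The sequence repeats with period 30.
So s[2890] = s[1 + ((2890-1) mod 30)] = s[10] = 1.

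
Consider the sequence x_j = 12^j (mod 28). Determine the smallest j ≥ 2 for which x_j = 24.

Computing terms: x_1 = 12, x_2 = 4, x_3 = 20, x_4 = 16, x_5 = 24, x_6 = 8, x_7 = 12.
Since x_7 = x_1 = 12, the sequence is periodic with period 6.
The value 24 first appears (with j ≥ 2) at x_5.

5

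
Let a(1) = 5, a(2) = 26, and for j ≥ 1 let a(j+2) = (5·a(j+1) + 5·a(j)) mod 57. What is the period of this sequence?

a(1) = 5; a(2) = 26; a(3) = 41; a(4) = 50; a(5) = 56; a(6) = 17; a(7) = 23; a(8) = 29; a(9) = 32; a(10) = 20; a(11) = 32; a(12) = 32; a(13) = 35; a(14) = 50; a(15) = 26; a(16) = 38; a(17) = 35; a(18) = 23; a(19) = 5; a(20) = 26.
The sequence repeats with period 18.

18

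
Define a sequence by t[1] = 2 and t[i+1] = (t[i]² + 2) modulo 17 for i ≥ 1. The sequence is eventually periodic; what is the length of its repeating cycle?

We have t[1] = 2, t[2] = 6, t[3] = 4, t[4] = 1, t[5] = 3, t[6] = 11, t[7] = 4.
Since t[7] = t[3] = 4, the sequence is eventually periodic: after a pre-period of length 2 it cycles with period 4.

4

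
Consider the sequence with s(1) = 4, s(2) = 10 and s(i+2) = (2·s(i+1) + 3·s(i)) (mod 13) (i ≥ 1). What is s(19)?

s(1) = 4,  s(2) = 10,  s(3) = 6,  s(4) = 3,  s(5) = 11,  s(6) = 5,  s(7) = 4,  s(8) = 10.
The sequence repeats with period 6.
(19 - 1) mod 6 = 0, so s(19) = s(1) = 4.

4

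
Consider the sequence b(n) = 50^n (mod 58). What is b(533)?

50

We have b(0) = 1, b(1) = 50, b(2) = 6, b(3) = 10, b(4) = 36, b(5) = 2, b(6) = 42, b(7) = 12, b(8) = 20, b(9) = 14, b(10) = 4, b(11) = 26, b(12) = 24, b(13) = 40, b(14) = 28, b(15) = 8, b(16) = 52, b(17) = 48, b(18) = 22, b(19) = 56, b(20) = 16, b(21) = 46, b(22) = 38, b(23) = 44, b(24) = 54, b(25) = 32, b(26) = 34, b(27) = 18, b(28) = 30, b(29) = 50.
Since b(29) = b(1) = 50, the sequence is eventually periodic: after a pre-period of length 1 it cycles with period 28.
For n ≥ 1, b(n) depends only on (n - 1) mod 28. (533 - 1) mod 28 = 0, so b(533) = b(1) = 50.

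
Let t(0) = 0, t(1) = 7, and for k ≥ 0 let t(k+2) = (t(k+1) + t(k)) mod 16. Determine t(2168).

3

t(0) = 0,  t(1) = 7,  t(2) = 7,  t(3) = 14,  t(4) = 5,  t(5) = 3,  t(6) = 8,  t(7) = 11,  t(8) = 3,  t(9) = 14,  t(10) = 1,  t(11) = 15,  t(12) = 0,  t(13) = 15,  t(14) = 15,  t(15) = 14,  t(16) = 13,  t(17) = 11,  t(18) = 8,  t(19) = 3,  t(20) = 11,  t(21) = 14,  t(22) = 9,  t(23) = 7,  t(24) = 0,  t(25) = 7.
The sequence repeats with period 24.
(2168 - 0) mod 24 = 8, so t(2168) = t(8) = 3.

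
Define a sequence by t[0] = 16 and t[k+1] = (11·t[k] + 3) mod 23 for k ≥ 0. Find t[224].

0

Computing terms: t[0] = 16, t[1] = 18, t[2] = 17, t[3] = 6, t[4] = 0, t[5] = 3, t[6] = 13, t[7] = 8, t[8] = 22, t[9] = 15, t[10] = 7, t[11] = 11, t[12] = 9, t[13] = 10, t[14] = 21, t[15] = 4, t[16] = 1, t[17] = 14, t[18] = 19, t[19] = 5, t[20] = 12, t[21] = 20, t[22] = 16.
The sequence repeats with period 22.
So t[224] = t[0 + ((224-0) mod 22)] = t[4] = 0.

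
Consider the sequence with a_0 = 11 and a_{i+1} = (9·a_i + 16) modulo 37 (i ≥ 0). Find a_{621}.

a_0 = 11; a_1 = 4; a_2 = 15; a_3 = 3; a_4 = 6; a_5 = 33; a_6 = 17; a_7 = 21; a_8 = 20; a_9 = 11.
Since a_9 = a_0 = 11, the sequence is periodic with period 9.
(621 - 0) mod 9 = 0, so a_{621} = a_0 = 11.

11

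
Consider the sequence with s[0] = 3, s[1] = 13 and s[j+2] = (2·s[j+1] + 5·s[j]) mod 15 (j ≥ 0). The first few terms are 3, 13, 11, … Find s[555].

We have s[0] = 3; s[1] = 13; s[2] = 11; s[3] = 12; s[4] = 4; s[5] = 8; s[6] = 6; s[7] = 7; s[8] = 14; s[9] = 3; s[10] = 1; s[11] = 2; s[12] = 9; s[13] = 13; s[14] = 11.
Since (s[13], s[14]) = (s[1], s[2]) = (13, 11) (two consecutive terms determine the rest), the sequence is eventually periodic: after a pre-period of length 1 it cycles with period 12.
For j ≥ 1, s[j] depends only on (j - 1) mod 12. (555 - 1) mod 12 = 2, so s[555] = s[3] = 12.

12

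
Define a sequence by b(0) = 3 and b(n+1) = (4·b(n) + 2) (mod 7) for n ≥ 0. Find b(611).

2

Listing terms: b(0) = 3,  b(1) = 0,  b(2) = 2,  b(3) = 3.
The sequence repeats with period 3.
So b(611) = b(0 + ((611-0) mod 3)) = b(2) = 2.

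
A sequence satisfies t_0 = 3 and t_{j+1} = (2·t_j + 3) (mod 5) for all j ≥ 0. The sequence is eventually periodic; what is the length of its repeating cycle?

4

We have t_0 = 3,  t_1 = 4,  t_2 = 1,  t_3 = 0,  t_4 = 3.
The sequence repeats with period 4.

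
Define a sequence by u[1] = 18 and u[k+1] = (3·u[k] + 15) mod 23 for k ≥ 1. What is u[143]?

Listing terms: u[1] = 18,  u[2] = 0,  u[3] = 15,  u[4] = 14,  u[5] = 11,  u[6] = 2,  u[7] = 21,  u[8] = 9,  u[9] = 19,  u[10] = 3,  u[11] = 1,  u[12] = 18.
Since u[12] = u[1] = 18, the sequence is periodic with period 11.
So u[143] = u[1 + ((143-1) mod 11)] = u[11] = 1.

1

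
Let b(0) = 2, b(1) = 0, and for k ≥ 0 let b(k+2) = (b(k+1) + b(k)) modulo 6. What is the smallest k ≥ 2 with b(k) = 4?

4

Listing terms: b(0) = 2, b(1) = 0, b(2) = 2, b(3) = 2, b(4) = 4, b(5) = 0, b(6) = 4, b(7) = 4, b(8) = 2, b(9) = 0.
The sequence repeats with period 8.
The value 4 first appears (with k ≥ 2) at b(4).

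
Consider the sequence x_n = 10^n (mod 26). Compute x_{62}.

22

Computing terms: x_1 = 10; x_2 = 22; x_3 = 12; x_4 = 16; x_5 = 4; x_6 = 14; x_7 = 10.
The sequence repeats with period 6.
(62 - 1) mod 6 = 1, so x_{62} = x_2 = 22.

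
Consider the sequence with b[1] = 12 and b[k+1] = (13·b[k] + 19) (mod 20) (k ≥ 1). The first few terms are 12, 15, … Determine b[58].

Listing terms: b[1] = 12, b[2] = 15, b[3] = 14, b[4] = 1, b[5] = 12.
The sequence repeats with period 4.
(58 - 1) mod 4 = 1, so b[58] = b[2] = 15.

15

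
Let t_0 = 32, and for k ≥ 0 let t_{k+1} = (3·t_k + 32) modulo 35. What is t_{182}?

31

t_0 = 32; t_1 = 23; t_2 = 31; t_3 = 20; t_4 = 22; t_5 = 28; t_6 = 11; t_7 = 30; t_8 = 17; t_9 = 13; t_{10} = 1; t_{11} = 0; t_{12} = 32.
The sequence repeats with period 12.
So t_{182} = t_{0 + ((182-0) mod 12)} = t_2 = 31.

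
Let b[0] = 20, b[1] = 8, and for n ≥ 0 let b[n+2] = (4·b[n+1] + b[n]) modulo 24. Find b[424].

We have b[0] = 20; b[1] = 8; b[2] = 4; b[3] = 0; b[4] = 4; b[5] = 16; b[6] = 20; b[7] = 0; b[8] = 20; b[9] = 8.
Since (b[8], b[9]) = (b[0], b[1]) = (20, 8) (two consecutive terms determine the rest), the sequence is periodic with period 8.
(424 - 0) mod 8 = 0, so b[424] = b[0] = 20.

20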